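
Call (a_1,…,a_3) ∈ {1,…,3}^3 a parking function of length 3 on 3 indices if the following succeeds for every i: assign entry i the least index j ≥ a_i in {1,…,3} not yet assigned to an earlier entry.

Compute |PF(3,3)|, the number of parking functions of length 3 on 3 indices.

|PF(3,3)| = (4−3)·4^(3−1) = 1·16 = 16 (Konheim–Weiss)
E.g. (1,1,1) → sorted (1,1,1): b_i ≤ i ∀i, a PF.

16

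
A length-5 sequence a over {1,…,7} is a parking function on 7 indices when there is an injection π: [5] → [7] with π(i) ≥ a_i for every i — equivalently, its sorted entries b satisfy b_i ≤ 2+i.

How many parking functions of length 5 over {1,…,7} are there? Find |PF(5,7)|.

#PF = (7−5+1)·(7+1)^(5−1) = 3 · 4096 = 12288
Example (6,3,3,6,5) → sorted (3,3,5,6,6): b_i ≤ 2+i ∀i, a PF.

12288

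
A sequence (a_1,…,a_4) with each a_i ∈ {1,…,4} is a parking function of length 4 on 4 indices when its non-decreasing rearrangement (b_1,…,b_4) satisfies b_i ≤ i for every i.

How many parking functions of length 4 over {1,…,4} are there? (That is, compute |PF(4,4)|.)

#PF = (5−4)·5^(4−1) = 1×125 = 125 [KW]
Example (1,3,4,1) → sorted (1,1,3,4): b_i ≤ i ∀i, a PF.

125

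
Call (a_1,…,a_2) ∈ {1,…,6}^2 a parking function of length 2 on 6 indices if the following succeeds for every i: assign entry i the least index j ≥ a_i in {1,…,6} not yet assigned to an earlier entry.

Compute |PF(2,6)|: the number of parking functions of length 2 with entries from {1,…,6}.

35

|PF| = 5·7^1 = 5 · 7 = 35
Example (2,6) → sorted (2,6): b_i ≤ 4+i ∀i, a PF.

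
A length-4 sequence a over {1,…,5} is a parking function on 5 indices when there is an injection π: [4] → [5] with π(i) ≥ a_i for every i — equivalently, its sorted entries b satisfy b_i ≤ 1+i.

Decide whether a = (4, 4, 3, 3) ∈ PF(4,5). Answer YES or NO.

Sorted: b = (3, 3, 4, 4).
  b_1=3 > 2
  fails at i=1 ⇒ NO

NO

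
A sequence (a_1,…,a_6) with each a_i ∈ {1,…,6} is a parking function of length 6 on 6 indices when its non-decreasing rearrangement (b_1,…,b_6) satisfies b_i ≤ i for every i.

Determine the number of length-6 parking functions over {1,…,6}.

|PF| = (7−6)·7^(6−1) = 1 · 16807 = 16807
Example (1,5,3,2,6,1) → sorted (1,1,2,3,5,6): b_i ≤ i ∀i, a PF.

16807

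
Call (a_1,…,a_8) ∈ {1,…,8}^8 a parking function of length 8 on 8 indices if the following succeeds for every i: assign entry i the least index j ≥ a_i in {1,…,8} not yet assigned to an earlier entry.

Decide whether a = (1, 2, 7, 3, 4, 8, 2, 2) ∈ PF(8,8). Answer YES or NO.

Sorted: b = (1, 2, 2, 2, 3, 4, 7, 8).
  b_1=1 ≤ 1
  b_2=2 ≤ 2
  b_3=2 ≤ 3
  b_4=2 ≤ 4
  b_5=3 ≤ 5
  b_6=4 ≤ 6
  b_7=7 ≤ 7
  b_8=8 ≤ 8
All bounds hold ⇒ YES

YES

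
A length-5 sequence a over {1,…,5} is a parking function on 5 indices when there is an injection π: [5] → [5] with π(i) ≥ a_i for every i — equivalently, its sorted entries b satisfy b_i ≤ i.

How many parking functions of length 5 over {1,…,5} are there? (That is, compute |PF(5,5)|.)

|PF(5,5)| = 1·6^4 = 1×1296 = 1296 (Pollak)
One tuple (3,1,4,2,2) → sorted (1,2,2,3,4): b_i ≤ i ∀i, a PF.

1296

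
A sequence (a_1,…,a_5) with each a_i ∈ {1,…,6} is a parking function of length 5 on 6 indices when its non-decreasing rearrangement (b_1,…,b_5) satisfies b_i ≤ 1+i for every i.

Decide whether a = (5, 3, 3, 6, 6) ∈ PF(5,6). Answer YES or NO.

NO

Sorted: b = (3, 3, 5, 6, 6).
  b_1=3 > 2
  fails at i=1 ⇒ NO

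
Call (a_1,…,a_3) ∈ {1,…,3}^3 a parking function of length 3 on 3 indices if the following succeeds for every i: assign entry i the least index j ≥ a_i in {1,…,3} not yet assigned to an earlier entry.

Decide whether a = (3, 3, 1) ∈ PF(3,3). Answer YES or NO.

Order a: b = (1, 3, 3).
  b_1=1 ≤ 1
  b_2=3 > 2
  fails at i=2 ⇒ NO

NO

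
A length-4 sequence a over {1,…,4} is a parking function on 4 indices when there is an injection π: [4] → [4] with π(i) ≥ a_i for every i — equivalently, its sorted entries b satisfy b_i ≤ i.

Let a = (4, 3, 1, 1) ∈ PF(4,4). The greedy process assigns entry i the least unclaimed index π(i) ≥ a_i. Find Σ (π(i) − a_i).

Σπ(i) = 1+…+4 = 10; Σa = 4+3+1+1 = 9; disp = 10−9 = 1.

1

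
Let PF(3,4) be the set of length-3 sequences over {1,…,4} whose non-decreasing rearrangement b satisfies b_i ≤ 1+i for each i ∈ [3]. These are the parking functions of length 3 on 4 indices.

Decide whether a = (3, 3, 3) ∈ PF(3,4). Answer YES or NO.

NO

Order a: b = (3, 3, 3).
  b_1=3 > 2
  fails at i=1 ⇒ NO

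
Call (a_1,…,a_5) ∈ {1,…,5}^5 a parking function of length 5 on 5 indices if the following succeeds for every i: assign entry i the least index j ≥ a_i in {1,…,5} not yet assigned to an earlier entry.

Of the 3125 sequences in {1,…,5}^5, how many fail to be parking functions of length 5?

Count = (6−5)·6^(5−1) = 1·1296 = 1296
Check (5,5,4,1,4) → sorted (1,4,4,5,5): b_2=4>2, not a PF.
5^5 − 1296 = 3125 − 1296 = 1829

1829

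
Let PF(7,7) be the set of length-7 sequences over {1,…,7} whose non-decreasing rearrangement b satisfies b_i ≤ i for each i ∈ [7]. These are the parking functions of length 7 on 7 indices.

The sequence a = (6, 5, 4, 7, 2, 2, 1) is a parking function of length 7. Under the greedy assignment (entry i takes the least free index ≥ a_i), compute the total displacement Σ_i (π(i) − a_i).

1

Σπ = 28 ({1..7} each once); Σa = 6+5+4+7+2+2+1 = 27; disp = 28−27 = 1.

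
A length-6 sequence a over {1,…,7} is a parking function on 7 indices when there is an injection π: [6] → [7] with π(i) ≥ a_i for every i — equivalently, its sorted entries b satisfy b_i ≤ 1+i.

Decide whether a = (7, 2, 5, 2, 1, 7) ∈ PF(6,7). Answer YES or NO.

Sorted: b = (1, 2, 2, 5, 7, 7).
  b_1=1 ≤ 2
  b_2=2 ≤ 3
  b_3=2 ≤ 4
  b_4=5 ≤ 5
  b_5=7 > 6
  fails at i=5 ⇒ NO

NO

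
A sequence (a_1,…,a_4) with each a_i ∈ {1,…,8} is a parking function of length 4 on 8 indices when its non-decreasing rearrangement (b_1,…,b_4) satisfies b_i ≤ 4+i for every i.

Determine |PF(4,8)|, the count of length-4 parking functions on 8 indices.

3645

|PF(4,8)| = (8+1−4)·(8+1)^{4−1} = 5×729 = 3645 (Pollak)
Example (1,2,8,3) → sorted (1,2,3,8): b_i ≤ 4+i ∀i, a PF.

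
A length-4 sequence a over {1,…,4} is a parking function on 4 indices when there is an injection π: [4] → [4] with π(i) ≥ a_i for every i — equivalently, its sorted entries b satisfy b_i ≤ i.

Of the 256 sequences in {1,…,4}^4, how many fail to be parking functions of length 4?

|PF(4,4)| = 1·5^3 = 1·125 = 125 (Pollak)
Check (3,4,4,2) → sorted (2,3,4,4): b_1=2>1, not a PF.
So 256 − 125 = 131 fail.

131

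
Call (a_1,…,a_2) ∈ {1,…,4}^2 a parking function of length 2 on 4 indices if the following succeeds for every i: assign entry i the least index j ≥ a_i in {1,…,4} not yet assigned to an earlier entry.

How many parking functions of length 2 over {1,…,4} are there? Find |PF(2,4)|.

|PF(2,4)| = (4+1−2)·(4+1)^{2−1} = 3×5 = 15 (Konheim–Weiss)
E.g. (2,2) → sorted (2,2): b_i ≤ 2+i ∀i, a PF.

15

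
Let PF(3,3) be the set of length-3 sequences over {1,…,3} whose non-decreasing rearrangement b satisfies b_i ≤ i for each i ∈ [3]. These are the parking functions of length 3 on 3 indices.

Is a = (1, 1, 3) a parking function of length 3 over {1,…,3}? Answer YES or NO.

YES

Sorted: b = (1, 1, 3).
  b_1=1 ≤ 1
  b_2=1 ≤ 2
  b_3=3 ≤ 3
All bounds hold ⇒ YES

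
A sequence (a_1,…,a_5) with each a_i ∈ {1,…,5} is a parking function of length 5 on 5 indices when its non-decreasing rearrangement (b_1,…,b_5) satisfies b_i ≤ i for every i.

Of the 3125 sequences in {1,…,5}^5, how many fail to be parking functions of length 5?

1829

Count = (5+1−5)·(5+1)^{5−1} = 1 · 1296 = 1296
Check (5,5,5,4,4) → sorted (4,4,5,5,5): b_1=4>1, not a PF.
5^5 − 1296 = 3125 − 1296 = 1829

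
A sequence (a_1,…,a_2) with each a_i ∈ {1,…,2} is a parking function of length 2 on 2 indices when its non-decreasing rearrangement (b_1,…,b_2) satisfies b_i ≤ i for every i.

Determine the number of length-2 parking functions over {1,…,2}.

#PF = 1·3^1 = 1 · 3 = 3
E.g. (1,2) → sorted (1,2): b_i ≤ i ∀i, a PF.

3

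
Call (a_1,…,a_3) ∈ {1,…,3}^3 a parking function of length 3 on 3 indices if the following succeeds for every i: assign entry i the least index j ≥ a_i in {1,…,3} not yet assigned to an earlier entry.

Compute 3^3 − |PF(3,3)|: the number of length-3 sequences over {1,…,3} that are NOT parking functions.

11

|PF(3,3)| = (3−3+1)·(3+1)^(3−1) = 1·16 = 16 (Konheim–Weiss)
Example (3,3,3) → sorted (3,3,3): b_1=3>1, not a PF.
So 27 − 16 = 11 fail.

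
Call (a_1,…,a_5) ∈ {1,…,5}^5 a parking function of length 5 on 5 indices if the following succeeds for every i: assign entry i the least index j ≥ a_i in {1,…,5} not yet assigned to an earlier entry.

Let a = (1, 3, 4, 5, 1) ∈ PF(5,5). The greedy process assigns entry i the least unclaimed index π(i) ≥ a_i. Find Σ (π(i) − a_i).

1

Σπ(i) = 1+…+5 = 15; Σa = 1+3+4+5+1 = 14; disp = 15−14 = 1.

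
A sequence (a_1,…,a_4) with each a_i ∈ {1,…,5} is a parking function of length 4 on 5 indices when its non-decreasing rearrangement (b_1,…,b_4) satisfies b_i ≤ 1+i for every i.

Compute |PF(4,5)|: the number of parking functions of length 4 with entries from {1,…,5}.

#PF = (6−4)·6^(4−1) = 2 · 216 = 432 (Pollak)
Check (5,3,3,1) → sorted (1,3,3,5): b_i ≤ 1+i ∀i, a PF.

432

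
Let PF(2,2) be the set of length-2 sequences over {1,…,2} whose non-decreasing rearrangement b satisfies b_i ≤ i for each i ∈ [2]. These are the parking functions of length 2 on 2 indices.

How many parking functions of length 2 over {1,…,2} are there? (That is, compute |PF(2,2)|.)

3

|PF| = (2+1−2)·(2+1)^{2−1} = 1×3 = 3 (Pollak)
Check (1,1) → sorted (1,1): b_i ≤ i ∀i, a PF.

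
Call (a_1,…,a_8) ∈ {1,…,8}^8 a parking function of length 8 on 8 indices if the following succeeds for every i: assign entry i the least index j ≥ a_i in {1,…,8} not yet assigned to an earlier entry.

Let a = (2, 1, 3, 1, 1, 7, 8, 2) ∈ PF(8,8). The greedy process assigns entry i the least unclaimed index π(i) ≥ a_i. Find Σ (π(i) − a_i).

Σπ = 36 ({1..8} each once); Σa = 2+1+3+1+1+7+8+2 = 25; disp = 36−25 = 11.

11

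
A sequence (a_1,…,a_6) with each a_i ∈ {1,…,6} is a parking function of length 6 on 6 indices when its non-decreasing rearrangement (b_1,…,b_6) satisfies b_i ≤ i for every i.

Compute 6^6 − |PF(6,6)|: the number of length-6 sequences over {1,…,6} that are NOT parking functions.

29849

Count = (7−6)·7^(6−1) = 1×16807 = 16807 (Pollak)
One tuple (3,4,6,3,6,5) → sorted (3,3,4,5,6,6): b_1=3>1, not a PF.
So 46656 − 16807 = 29849 fail.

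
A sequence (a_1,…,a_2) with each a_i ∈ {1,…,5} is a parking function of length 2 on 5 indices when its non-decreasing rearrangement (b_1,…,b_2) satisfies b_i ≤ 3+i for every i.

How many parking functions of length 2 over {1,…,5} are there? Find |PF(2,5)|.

24

|PF(2,5)| = (5+1−2)·(5+1)^{2−1} = 4·6 = 24 (Konheim–Weiss)
E.g. (4,1) → sorted (1,4): b_i ≤ 3+i ∀i, a PF.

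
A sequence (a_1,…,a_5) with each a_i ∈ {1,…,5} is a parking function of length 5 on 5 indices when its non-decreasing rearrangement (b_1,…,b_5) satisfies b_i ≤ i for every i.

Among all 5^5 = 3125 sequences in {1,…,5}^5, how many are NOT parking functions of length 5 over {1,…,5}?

1829

#PF = 1·6^4 = 1 · 1296 = 1296
Example (5,3,5,4,3) → sorted (3,3,4,5,5): b_1=3>1, not a PF.
Total 3125; non-PF = 3125−1296 = 1829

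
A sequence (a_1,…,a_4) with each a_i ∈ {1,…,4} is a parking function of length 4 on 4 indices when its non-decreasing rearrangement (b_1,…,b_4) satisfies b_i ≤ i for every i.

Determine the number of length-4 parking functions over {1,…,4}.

|PF| = (5−4)·5^(4−1) = 1×125 = 125 (Konheim–Weiss)
One tuple (2,1,3,4) → sorted (1,2,3,4): b_i ≤ i ∀i, a PF.

125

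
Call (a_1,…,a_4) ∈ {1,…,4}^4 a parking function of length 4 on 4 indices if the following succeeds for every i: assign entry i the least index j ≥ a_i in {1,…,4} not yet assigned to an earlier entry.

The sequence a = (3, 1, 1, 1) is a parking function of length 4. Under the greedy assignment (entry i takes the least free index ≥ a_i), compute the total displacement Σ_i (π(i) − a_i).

Σπ = 10 ({1..4} each once); Σa = 3+1+1+1 = 6; disp = 10−6 = 4.

4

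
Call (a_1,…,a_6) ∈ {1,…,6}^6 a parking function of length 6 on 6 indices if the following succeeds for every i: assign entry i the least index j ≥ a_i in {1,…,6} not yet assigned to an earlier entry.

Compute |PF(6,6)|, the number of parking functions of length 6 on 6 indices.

16807

#PF = (6−6+1)·(6+1)^(6−1) = 1·16807 = 16807
Example (1,5,3,3,1,2) → sorted (1,1,2,3,3,5): b_i ≤ i ∀i, a PF.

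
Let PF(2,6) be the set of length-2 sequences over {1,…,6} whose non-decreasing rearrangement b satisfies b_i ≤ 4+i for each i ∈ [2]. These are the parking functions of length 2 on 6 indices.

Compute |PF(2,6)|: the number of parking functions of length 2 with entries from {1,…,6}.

|PF| = (6−2+1)·(6+1)^(2−1) = 5×7 = 35
One tuple (5,4) → sorted (4,5): b_i ≤ 4+i ∀i, a PF.

35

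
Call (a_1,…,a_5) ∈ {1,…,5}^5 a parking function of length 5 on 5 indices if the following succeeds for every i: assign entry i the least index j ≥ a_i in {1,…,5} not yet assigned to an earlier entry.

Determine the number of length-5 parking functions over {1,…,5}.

#PF = 1·6^4 = 1·1296 = 1296
E.g. (3,2,1,1,4) → sorted (1,1,2,3,4): b_i ≤ i ∀i, a PF.

1296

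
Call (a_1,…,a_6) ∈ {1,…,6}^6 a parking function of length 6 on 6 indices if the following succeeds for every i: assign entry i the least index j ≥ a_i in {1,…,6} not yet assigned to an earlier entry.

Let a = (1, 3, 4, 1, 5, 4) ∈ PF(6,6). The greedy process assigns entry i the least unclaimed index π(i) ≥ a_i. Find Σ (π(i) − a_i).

3

Σπ = 21 ({1..6} each once); Σa = 1+3+4+1+5+4 = 18; disp = 21−18 = 3.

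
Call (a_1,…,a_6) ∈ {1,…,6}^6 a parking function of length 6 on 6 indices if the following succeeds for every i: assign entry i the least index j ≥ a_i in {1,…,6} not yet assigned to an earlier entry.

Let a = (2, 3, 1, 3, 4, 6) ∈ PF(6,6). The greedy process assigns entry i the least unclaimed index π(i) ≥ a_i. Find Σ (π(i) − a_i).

Σπ = 6·7/2 = 21 (π permutes [6]); Σa = 2+3+1+3+4+6 = 19; disp = 21−19 = 2.

2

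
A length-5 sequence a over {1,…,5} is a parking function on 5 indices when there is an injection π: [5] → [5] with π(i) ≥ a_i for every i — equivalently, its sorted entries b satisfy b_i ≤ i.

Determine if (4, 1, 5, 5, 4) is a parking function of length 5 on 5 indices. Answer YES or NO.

Rearranged: b = (1, 4, 4, 5, 5).
  b_1=1 ≤ 1
  b_2=4 > 2
  fails at i=2 ⇒ NO

NO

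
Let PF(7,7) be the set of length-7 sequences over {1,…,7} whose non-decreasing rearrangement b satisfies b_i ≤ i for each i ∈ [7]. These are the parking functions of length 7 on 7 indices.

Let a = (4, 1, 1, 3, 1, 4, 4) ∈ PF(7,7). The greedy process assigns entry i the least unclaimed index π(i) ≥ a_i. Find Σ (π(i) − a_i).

10

Σπ(i) = 1+…+7 = 28; Σa = 4+1+1+3+1+4+4 = 18; disp = 28−18 = 10.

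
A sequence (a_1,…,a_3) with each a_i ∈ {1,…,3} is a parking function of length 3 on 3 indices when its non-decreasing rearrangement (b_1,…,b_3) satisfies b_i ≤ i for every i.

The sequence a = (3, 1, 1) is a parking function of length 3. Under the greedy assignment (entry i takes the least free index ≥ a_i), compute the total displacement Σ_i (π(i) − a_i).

1

Σπ(i) = 1+…+3 = 6; Σa = 3+1+1 = 5; disp = 6−5 = 1.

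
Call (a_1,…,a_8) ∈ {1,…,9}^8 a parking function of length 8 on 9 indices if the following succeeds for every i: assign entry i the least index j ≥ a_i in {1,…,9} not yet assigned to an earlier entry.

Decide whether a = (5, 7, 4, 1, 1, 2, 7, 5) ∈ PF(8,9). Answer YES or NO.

Rearranged: b = (1, 1, 2, 4, 5, 5, 7, 7).
  b_1=1 ≤ 2
  b_2=1 ≤ 3
  b_3=2 ≤ 4
  b_4=4 ≤ 5
  b_5=5 ≤ 6
  b_6=5 ≤ 7
  b_7=7 ≤ 8
  b_8=7 ≤ 9
All bounds hold ⇒ YES

YES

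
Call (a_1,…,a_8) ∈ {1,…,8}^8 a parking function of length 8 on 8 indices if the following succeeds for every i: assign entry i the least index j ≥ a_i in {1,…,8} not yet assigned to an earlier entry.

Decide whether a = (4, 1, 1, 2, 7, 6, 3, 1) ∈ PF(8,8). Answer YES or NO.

Order a: b = (1, 1, 1, 2, 3, 4, 6, 7).
  b_1=1 ≤ 1
  b_2=1 ≤ 2
  b_3=1 ≤ 3
  b_4=2 ≤ 4
  b_5=3 ≤ 5
  b_6=4 ≤ 6
  b_7=6 ≤ 7
  b_8=7 ≤ 8
All bounds hold ⇒ YES

YES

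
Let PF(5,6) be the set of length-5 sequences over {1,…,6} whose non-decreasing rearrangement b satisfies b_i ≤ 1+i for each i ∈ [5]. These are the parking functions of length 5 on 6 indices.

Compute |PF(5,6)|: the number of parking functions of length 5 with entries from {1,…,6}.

#PF = (6+1−5)·(6+1)^{5−1} = 2×2401 = 4802
E.g. (1,4,5,6,1) → sorted (1,1,4,5,6): b_i ≤ 1+i ∀i, a PF.

4802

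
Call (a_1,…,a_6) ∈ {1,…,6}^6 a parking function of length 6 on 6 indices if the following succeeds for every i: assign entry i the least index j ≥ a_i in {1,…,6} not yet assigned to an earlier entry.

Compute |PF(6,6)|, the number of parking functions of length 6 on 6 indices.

16807

|PF| = (7−6)·7^(6−1) = 1·16807 = 16807 (Konheim–Weiss)
One tuple (2,1,3,1,4,4) → sorted (1,1,2,3,4,4): b_i ≤ i ∀i, a PF.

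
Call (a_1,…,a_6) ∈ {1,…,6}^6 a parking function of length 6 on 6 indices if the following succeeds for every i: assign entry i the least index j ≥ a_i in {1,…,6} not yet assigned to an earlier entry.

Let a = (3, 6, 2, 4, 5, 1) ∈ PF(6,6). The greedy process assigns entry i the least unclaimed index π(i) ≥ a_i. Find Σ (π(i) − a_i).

Σπ(i) = 1+…+6 = 21; Σa = 3+6+2+4+5+1 = 21; disp = 21−21 = 0.

0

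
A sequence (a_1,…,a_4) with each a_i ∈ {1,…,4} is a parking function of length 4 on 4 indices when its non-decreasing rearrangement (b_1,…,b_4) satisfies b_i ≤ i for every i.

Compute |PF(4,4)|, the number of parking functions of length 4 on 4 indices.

Count = (5−4)·5^(4−1) = 1 · 125 = 125
Check (1,3,1,4) → sorted (1,1,3,4): b_i ≤ i ∀i, a PF.

125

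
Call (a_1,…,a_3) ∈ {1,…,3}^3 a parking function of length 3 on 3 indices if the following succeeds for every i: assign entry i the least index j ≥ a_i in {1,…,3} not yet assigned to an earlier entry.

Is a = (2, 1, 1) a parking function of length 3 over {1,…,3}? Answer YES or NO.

YES

Sorted: b = (1, 1, 2).
  b_1=1 ≤ 1
  b_2=1 ≤ 2
  b_3=2 ≤ 3
All bounds hold ⇒ YES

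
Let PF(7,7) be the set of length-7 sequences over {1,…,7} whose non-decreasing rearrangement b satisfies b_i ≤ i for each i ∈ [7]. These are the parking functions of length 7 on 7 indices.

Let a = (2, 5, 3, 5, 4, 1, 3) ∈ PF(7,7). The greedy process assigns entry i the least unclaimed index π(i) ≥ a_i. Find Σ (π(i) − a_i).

5

Σπ = 28 ({1..7} each once); Σa = 2+5+3+5+4+1+3 = 23; disp = 28−23 = 5.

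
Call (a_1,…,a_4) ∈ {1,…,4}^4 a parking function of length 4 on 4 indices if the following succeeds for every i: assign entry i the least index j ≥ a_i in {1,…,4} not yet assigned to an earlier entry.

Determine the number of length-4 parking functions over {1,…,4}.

125

#PF = (4+1−4)·(4+1)^{4−1} = 1·125 = 125 [KW]
Example (1,2,4,2) → sorted (1,2,2,4): b_i ≤ i ∀i, a PF.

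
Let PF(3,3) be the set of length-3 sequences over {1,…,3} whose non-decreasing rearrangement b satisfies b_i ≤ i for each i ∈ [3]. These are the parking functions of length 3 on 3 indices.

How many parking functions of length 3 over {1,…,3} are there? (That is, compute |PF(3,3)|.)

|PF| = (3+1−3)·(3+1)^{3−1} = 1 · 16 = 16 (Pollak)
E.g. (1,3,1) → sorted (1,1,3): b_i ≤ i ∀i, a PF.

16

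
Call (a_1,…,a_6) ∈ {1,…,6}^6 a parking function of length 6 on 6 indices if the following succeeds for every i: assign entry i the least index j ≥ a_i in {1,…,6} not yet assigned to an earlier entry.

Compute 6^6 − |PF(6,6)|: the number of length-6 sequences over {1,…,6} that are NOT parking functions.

|PF| = (6−6+1)·(6+1)^(6−1) = 1 · 16807 = 16807
E.g. (4,6,6,6,5,3) → sorted (3,4,5,6,6,6): b_1=3>1, not a PF.
Total 46656; non-PF = 46656−16807 = 29849

29849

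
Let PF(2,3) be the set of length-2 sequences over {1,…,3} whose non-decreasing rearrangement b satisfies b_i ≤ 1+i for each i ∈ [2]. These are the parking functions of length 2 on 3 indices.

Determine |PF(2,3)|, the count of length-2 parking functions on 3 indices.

8

|PF(2,3)| = (4−2)·4^(2−1) = 2 · 4 = 8 (Konheim–Weiss)
One tuple (1,1) → sorted (1,1): b_i ≤ 1+i ∀i, a PF.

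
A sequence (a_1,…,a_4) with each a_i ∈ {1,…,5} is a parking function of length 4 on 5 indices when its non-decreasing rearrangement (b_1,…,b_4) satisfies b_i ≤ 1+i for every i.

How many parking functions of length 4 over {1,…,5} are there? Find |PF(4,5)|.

432

|PF(4,5)| = (5+1−4)·(5+1)^{4−1} = 2×216 = 432
One tuple (4,3,1,1) → sorted (1,1,3,4): b_i ≤ 1+i ∀i, a PF.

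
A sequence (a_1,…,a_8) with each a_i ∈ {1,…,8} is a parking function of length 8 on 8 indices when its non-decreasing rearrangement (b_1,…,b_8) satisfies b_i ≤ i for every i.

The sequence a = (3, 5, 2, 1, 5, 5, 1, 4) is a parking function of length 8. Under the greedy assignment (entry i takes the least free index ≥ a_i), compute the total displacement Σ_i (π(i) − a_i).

10

Σπ(i) = 1+…+8 = 36; Σa = 3+5+2+1+5+5+1+4 = 26; disp = 36−26 = 10.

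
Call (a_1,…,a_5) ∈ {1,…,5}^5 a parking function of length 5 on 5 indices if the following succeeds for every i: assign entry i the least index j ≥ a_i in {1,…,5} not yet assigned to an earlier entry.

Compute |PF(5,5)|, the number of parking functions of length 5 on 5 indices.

1296

Count = (5−5+1)·(5+1)^(5−1) = 1·1296 = 1296 (Pollak)
One tuple (4,5,2,3,1) → sorted (1,2,3,4,5): b_i ≤ i ∀i, a PF.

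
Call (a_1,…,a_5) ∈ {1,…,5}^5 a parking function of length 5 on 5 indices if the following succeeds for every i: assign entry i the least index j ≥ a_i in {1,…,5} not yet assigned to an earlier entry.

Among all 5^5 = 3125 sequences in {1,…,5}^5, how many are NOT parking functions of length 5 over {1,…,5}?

#PF = (5+1−5)·(5+1)^{5−1} = 1·1296 = 1296 (Konheim–Weiss)
Example (2,4,2,4,3) → sorted (2,2,3,4,4): b_1=2>1, not a PF.
Total 3125; non-PF = 3125−1296 = 1829

1829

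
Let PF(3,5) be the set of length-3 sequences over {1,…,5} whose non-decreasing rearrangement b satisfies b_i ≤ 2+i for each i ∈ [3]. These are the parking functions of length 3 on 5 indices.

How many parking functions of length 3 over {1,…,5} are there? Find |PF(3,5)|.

108

|PF(3,5)| = (5−3+1)·(5+1)^(3−1) = 3 · 36 = 108 [KW]
One tuple (3,2,1) → sorted (1,2,3): b_i ≤ 2+i ∀i, a PF.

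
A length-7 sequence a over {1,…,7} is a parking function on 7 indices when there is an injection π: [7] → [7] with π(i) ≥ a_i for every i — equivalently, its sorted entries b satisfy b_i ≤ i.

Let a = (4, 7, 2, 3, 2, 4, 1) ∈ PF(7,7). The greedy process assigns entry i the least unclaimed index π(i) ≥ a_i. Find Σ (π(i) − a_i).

5

Σπ(i) = 1+…+7 = 28; Σa = 4+7+2+3+2+4+1 = 23; disp = 28−23 = 5.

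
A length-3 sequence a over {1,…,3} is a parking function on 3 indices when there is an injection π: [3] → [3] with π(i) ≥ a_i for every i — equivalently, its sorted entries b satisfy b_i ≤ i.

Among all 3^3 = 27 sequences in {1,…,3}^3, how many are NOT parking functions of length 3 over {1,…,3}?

Count = (3−3+1)·(3+1)^(3−1) = 1·16 = 16 (Konheim–Weiss)
E.g. (3,2,3) → sorted (2,3,3): b_1=2>1, not a PF.
So 27 − 16 = 11 fail.

11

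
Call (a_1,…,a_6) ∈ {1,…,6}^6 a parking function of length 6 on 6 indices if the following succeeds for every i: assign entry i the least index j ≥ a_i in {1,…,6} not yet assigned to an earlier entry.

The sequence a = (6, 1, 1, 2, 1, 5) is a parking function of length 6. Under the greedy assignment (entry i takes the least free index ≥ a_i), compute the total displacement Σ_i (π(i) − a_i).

Σπ = 21 ({1..6} each once); Σa = 6+1+1+2+1+5 = 16; disp = 21−16 = 5.

5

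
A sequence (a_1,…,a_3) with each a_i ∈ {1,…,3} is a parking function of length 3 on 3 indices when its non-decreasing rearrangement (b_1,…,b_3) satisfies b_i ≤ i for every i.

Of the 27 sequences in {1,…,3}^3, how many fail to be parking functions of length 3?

|PF(3,3)| = (3−3+1)·(3+1)^(3−1) = 1×16 = 16 [KW]
Example (2,2,2) → sorted (2,2,2): b_1=2>1, not a PF.
Total 27; non-PF = 27−16 = 11

11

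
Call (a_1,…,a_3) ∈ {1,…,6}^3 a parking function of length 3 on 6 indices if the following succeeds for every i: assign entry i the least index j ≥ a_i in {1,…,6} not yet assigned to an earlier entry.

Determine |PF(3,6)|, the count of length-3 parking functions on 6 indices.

Count = 4·7^2 = 4·49 = 196 (Konheim–Weiss)
E.g. (4,3,1) → sorted (1,3,4): b_i ≤ 3+i ∀i, a PF.

196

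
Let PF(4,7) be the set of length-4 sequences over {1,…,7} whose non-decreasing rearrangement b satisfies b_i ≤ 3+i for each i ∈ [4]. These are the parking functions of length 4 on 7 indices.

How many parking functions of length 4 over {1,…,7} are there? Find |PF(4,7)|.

#PF = (7+1−4)·(7+1)^{4−1} = 4·512 = 2048 (Pollak)
Example (3,1,4,7) → sorted (1,3,4,7): b_i ≤ 3+i ∀i, a PF.

2048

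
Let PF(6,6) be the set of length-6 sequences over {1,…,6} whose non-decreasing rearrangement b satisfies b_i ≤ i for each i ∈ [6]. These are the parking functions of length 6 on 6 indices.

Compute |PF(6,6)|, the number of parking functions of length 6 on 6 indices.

#PF = (7−6)·7^(6−1) = 1·16807 = 16807 (Konheim–Weiss)
E.g. (2,1,6,4,1,4) → sorted (1,1,2,4,4,6): b_i ≤ i ∀i, a PF.

16807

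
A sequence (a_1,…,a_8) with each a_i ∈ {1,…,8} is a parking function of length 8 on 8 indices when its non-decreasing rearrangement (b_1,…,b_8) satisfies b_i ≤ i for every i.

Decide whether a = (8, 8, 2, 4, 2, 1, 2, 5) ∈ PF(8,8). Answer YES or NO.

Sorted: b = (1, 2, 2, 2, 4, 5, 8, 8).
  b_1=1 ≤ 1
  b_2=2 ≤ 2
  b_3=2 ≤ 3
  b_4=2 ≤ 4
  b_5=4 ≤ 5
  b_6=5 ≤ 6
  b_7=8 > 7
  fails at i=7 ⇒ NO

NO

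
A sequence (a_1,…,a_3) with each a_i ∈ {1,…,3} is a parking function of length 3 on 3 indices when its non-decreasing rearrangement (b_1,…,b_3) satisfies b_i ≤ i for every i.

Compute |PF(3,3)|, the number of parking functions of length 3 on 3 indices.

16

|PF(3,3)| = (3−3+1)·(3+1)^(3−1) = 1·16 = 16 (Konheim–Weiss)
One tuple (2,3,1) → sorted (1,2,3): b_i ≤ i ∀i, a PF.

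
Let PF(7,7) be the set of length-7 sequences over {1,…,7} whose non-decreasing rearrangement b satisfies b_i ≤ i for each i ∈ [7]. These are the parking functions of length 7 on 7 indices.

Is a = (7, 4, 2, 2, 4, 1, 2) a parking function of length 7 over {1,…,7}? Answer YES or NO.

YES

Sorted: b = (1, 2, 2, 2, 4, 4, 7).
  b_1=1 ≤ 1
  b_2=2 ≤ 2
  b_3=2 ≤ 3
  b_4=2 ≤ 4
  b_5=4 ≤ 5
  b_6=4 ≤ 6
  b_7=7 ≤ 7
All bounds hold ⇒ YES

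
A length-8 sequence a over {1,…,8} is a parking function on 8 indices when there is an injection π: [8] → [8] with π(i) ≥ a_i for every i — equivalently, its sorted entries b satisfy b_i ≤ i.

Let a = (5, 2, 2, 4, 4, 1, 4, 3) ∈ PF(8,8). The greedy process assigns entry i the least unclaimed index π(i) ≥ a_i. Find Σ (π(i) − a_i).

11

Σπ = 8·9/2 = 36 (π permutes [8]); Σa = 5+2+2+4+4+1+4+3 = 25; disp = 36−25 = 11.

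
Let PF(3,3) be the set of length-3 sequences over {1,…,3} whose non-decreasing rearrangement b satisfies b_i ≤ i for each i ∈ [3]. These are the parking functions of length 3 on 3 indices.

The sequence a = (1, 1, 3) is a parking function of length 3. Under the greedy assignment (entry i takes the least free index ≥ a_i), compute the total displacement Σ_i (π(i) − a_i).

1

Σπ(i) = 1+…+3 = 6; Σa = 1+1+3 = 5; disp = 6−5 = 1.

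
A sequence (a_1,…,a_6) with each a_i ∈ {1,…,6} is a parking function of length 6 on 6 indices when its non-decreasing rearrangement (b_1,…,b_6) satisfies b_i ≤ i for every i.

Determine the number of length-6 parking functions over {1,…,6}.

|PF(6,6)| = (6−6+1)·(6+1)^(6−1) = 1·16807 = 16807 (Pollak)
E.g. (2,1,6,1,5,3) → sorted (1,1,2,3,5,6): b_i ≤ i ∀i, a PF.

16807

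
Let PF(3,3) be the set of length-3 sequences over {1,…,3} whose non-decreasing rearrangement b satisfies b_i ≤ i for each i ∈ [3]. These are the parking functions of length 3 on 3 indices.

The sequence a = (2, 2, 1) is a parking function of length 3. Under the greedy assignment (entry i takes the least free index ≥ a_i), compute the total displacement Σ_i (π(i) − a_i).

Σπ = 3·4/2 = 6 (π permutes [3]); Σa = 2+2+1 = 5; disp = 6−5 = 1.

1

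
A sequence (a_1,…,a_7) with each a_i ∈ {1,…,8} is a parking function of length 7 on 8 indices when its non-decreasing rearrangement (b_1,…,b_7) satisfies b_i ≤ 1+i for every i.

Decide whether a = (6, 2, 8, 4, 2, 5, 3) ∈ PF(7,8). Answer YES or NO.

YES

Order a: b = (2, 2, 3, 4, 5, 6, 8).
  b_1=2 ≤ 2
  b_2=2 ≤ 3
  b_3=3 ≤ 4
  b_4=4 ≤ 5
  b_5=5 ≤ 6
  b_6=6 ≤ 7
  b_7=8 ≤ 8
All bounds hold ⇒ YES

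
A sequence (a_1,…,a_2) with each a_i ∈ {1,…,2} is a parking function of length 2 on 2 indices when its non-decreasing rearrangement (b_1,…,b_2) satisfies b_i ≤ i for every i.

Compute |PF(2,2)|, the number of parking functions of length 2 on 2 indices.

3

|PF| = 1·3^1 = 1·3 = 3 (Konheim–Weiss)
Example (2,1) → sorted (1,2): b_i ≤ i ∀i, a PF.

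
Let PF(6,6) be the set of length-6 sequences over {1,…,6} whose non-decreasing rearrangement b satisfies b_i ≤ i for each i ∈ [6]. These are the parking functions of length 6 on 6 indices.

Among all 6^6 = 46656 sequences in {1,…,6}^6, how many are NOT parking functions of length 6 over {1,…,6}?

|PF| = (7−6)·7^(6−1) = 1×16807 = 16807 (Pollak)
Example (2,2,6,6,1,6) → sorted (1,2,2,6,6,6): b_4=6>4, not a PF.
Total 46656; non-PF = 46656−16807 = 29849

29849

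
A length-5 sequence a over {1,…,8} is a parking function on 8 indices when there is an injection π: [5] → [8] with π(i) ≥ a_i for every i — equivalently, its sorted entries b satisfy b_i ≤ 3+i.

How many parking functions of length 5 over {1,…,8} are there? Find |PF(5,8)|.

26244

|PF(5,8)| = (8−5+1)·(8+1)^(5−1) = 4×6561 = 26244 (Pollak)
Check (8,6,3,5,6) → sorted (3,5,6,6,8): b_i ≤ 3+i ∀i, a PF.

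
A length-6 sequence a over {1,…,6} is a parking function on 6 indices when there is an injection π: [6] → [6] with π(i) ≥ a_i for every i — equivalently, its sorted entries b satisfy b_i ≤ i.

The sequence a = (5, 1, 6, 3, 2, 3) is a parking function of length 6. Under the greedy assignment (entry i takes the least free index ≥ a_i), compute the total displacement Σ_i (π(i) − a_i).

Σπ = 21 ({1..6} each once); Σa = 5+1+6+3+2+3 = 20; disp = 21−20 = 1.

1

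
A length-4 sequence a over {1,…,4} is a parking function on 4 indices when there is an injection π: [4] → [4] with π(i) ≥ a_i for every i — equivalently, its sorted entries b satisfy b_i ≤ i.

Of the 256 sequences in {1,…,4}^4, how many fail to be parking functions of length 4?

131

|PF(4,4)| = (4+1−4)·(4+1)^{4−1} = 1×125 = 125 (Konheim–Weiss)
Check (4,4,3,2) → sorted (2,3,4,4): b_1=2>1, not a PF.
Total 256; non-PF = 256−125 = 131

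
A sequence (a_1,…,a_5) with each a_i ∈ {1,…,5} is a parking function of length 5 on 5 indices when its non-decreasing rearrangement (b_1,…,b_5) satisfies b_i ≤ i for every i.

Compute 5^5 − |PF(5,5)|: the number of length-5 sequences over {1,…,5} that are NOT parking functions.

1829

#PF = (5+1−5)·(5+1)^{5−1} = 1·1296 = 1296 (Pollak)
Check (2,4,5,4,5) → sorted (2,4,4,5,5): b_1=2>1, not a PF.
Total 3125; non-PF = 3125−1296 = 1829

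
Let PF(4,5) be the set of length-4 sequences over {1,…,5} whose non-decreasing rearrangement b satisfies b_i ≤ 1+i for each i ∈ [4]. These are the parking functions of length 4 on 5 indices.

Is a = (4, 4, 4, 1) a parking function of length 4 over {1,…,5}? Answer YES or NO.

Rearranged: b = (1, 4, 4, 4).
  b_1=1 ≤ 2
  b_2=4 > 3
  fails at i=2 ⇒ NO

NO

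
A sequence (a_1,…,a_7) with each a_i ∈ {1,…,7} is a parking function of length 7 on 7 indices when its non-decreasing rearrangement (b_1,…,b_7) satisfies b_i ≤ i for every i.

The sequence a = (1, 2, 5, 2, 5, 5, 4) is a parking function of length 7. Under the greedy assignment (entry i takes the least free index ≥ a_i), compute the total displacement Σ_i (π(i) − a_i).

4

Σπ = 7·8/2 = 28 (π permutes [7]); Σa = 1+2+5+2+5+5+4 = 24; disp = 28−24 = 4.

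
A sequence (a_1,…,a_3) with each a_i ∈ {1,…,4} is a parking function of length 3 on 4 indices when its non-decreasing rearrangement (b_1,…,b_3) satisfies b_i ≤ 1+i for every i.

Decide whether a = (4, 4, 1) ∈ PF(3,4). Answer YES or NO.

Order a: b = (1, 4, 4).
  b_1=1 ≤ 2
  b_2=4 > 3
  fails at i=2 ⇒ NO

NO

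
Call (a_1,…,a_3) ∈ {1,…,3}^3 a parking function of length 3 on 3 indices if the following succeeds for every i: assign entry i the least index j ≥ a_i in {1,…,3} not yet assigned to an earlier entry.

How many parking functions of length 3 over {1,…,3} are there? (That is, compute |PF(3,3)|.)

|PF| = 1·4^2 = 1·16 = 16
One tuple (3,1,2) → sorted (1,2,3): b_i ≤ i ∀i, a PF.

16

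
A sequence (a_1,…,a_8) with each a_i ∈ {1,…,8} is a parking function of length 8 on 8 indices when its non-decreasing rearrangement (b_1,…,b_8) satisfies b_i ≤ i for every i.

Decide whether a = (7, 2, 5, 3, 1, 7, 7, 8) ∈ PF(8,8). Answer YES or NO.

Rearranged: b = (1, 2, 3, 5, 7, 7, 7, 8).
  b_1=1 ≤ 1
  b_2=2 ≤ 2
  b_3=3 ≤ 3
  b_4=5 > 4
  fails at i=4 ⇒ NO

NO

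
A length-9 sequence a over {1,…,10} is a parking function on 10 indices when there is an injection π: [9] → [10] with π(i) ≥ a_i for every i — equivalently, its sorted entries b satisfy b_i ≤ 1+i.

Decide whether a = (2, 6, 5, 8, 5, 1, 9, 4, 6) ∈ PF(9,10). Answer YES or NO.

YES

Order a: b = (1, 2, 4, 5, 5, 6, 6, 8, 9).
  b_1=1 ≤ 2
  b_2=2 ≤ 3
  b_3=4 ≤ 4
  b_4=5 ≤ 5
  b_5=5 ≤ 6
  b_6=6 ≤ 7
  b_7=6 ≤ 8
  b_8=8 ≤ 9
  b_9=9 ≤ 10
All bounds hold ⇒ YES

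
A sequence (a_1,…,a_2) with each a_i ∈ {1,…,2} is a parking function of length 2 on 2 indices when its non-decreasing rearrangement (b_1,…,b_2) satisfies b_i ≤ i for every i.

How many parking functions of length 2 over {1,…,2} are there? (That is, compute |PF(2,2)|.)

|PF| = (2+1−2)·(2+1)^{2−1} = 1·3 = 3 (Pollak)
One tuple (1,1) → sorted (1,1): b_i ≤ i ∀i, a PF.

3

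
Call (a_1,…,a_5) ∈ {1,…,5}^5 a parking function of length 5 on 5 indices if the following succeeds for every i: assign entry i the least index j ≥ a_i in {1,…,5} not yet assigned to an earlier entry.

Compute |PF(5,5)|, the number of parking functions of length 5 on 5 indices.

|PF(5,5)| = (5+1−5)·(5+1)^{5−1} = 1×1296 = 1296 (Konheim–Weiss)
E.g. (2,5,4,1,2) → sorted (1,2,2,4,5): b_i ≤ i ∀i, a PF.

1296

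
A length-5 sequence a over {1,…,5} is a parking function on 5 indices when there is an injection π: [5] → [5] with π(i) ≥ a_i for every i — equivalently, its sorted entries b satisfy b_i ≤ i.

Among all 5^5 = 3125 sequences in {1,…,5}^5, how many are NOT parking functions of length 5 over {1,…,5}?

#PF = (5−5+1)·(5+1)^(5−1) = 1 · 1296 = 1296
One tuple (5,5,4,1,5) → sorted (1,4,5,5,5): b_2=4>2, not a PF.
Total 3125; non-PF = 3125−1296 = 1829

1829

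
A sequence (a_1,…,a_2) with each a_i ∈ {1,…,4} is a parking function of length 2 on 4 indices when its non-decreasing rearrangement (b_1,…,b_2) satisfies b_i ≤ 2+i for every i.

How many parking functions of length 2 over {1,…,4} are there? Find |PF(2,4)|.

15

|PF(2,4)| = 3·5^1 = 3·5 = 15
E.g. (2,1) → sorted (1,2): b_i ≤ 2+i ∀i, a PF.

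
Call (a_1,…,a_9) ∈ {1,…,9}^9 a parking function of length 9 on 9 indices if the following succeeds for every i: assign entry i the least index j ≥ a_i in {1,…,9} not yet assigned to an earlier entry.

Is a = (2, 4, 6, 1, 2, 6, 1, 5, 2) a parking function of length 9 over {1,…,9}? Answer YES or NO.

YES

Rearranged: b = (1, 1, 2, 2, 2, 4, 5, 6, 6).
  b_1=1 ≤ 1
  b_2=1 ≤ 2
  b_3=2 ≤ 3
  b_4=2 ≤ 4
  b_5=2 ≤ 5
  b_6=4 ≤ 6
  b_7=5 ≤ 7
  b_8=6 ≤ 8
  b_9=6 ≤ 9
All bounds hold ⇒ YES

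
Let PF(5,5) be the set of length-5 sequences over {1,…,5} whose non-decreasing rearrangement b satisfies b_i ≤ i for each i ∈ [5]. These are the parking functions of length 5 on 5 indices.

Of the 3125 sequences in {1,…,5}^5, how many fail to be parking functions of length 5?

Count = 1·6^4 = 1×1296 = 1296 (Pollak)
Check (5,3,3,5,3) → sorted (3,3,3,5,5): b_1=3>1, not a PF.
5^5 − 1296 = 3125 − 1296 = 1829

1829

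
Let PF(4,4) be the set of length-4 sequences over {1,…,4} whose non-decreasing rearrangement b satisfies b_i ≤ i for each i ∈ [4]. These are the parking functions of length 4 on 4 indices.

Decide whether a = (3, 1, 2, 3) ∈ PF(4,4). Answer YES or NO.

YES

Sorted: b = (1, 2, 3, 3).
  b_1=1 ≤ 1
  b_2=2 ≤ 2
  b_3=3 ≤ 3
  b_4=3 ≤ 4
All bounds hold ⇒ YES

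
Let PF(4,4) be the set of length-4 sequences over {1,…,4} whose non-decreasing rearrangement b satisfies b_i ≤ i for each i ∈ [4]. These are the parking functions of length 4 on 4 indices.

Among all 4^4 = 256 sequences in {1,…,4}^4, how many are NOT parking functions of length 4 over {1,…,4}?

Count = 1·5^3 = 1 · 125 = 125 (Pollak)
Check (4,4,1,4) → sorted (1,4,4,4): b_2=4>2, not a PF.
Total 256; non-PF = 256−125 = 131

131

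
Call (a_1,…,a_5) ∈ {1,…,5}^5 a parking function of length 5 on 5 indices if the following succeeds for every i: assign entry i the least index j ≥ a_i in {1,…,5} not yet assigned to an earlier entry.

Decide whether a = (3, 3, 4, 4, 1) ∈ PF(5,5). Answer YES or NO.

Sorted: b = (1, 3, 3, 4, 4).
  b_1=1 ≤ 1
  b_2=3 > 2
  fails at i=2 ⇒ NO

NO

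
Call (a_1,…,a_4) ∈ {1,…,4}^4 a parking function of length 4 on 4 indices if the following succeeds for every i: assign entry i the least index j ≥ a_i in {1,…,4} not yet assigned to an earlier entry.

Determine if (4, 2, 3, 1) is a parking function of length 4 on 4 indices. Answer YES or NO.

YES

Sorted: b = (1, 2, 3, 4).
  b_1=1 ≤ 1
  b_2=2 ≤ 2
  b_3=3 ≤ 3
  b_4=4 ≤ 4
All bounds hold ⇒ YES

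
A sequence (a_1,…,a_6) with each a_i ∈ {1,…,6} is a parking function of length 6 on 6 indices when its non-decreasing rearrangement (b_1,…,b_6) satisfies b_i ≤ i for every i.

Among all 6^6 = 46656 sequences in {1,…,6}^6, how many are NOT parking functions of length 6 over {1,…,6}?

|PF(6,6)| = (7−6)·7^(6−1) = 1×16807 = 16807
Check (2,2,2,5,6,5) → sorted (2,2,2,5,5,6): b_1=2>1, not a PF.
So 46656 − 16807 = 29849 fail.

29849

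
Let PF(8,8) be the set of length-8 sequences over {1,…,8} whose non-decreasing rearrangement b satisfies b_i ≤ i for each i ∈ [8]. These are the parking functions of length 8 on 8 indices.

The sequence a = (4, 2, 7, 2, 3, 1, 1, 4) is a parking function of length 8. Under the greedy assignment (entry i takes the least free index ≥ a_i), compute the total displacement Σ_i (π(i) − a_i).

Σπ = 8·9/2 = 36 (π permutes [8]); Σa = 4+2+7+2+3+1+1+4 = 24; disp = 36−24 = 12.

12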